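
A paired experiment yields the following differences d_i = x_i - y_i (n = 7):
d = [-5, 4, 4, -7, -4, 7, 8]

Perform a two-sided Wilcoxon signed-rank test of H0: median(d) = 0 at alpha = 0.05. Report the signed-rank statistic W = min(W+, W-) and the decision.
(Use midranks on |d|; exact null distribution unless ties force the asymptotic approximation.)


Step 1: Drop any zero differences (none here) and take |d_i|.
|d| = [5, 4, 4, 7, 4, 7, 8]
Step 2: Midrank |d_i| (ties get averaged ranks).
ranks: |5|->4, |4|->2, |4|->2, |7|->5.5, |4|->2, |7|->5.5, |8|->7
Step 3: Attach original signs; sum ranks with positive sign and with negative sign.
W+ = 2 + 2 + 5.5 + 7 = 16.5
W- = 4 + 5.5 + 2 = 11.5
(Check: W+ + W- = 28 should equal n(n+1)/2 = 28.)
Step 4: Test statistic W = min(W+, W-) = 11.5.
Step 5: Ties in |d|, so use the tie-corrected normal approximation.
        E[W] = n(n+1)/4 = 7*8/4 = 14.
        Tie groups: |d|=4 (t=3), |d|=7 (t=2); sum(t^3 - t) = 30.
        Var[W] = n(n+1)(2n+1)/24 - sum(t^3-t)/48 = 840/24 - 30/48 = 34.375.
        z = (W - E[W]) / sqrt(Var[W]) = (11.5 - 14) / 5.8630 = -0.4264.
        Two-sided p = 2*Phi(z) = 0.669815.
Step 6: alpha = 0.05. fail to reject H0.

W+ = 16.5, W- = 11.5, W = min = 11.5, p = 0.669815, fail to reject H0.


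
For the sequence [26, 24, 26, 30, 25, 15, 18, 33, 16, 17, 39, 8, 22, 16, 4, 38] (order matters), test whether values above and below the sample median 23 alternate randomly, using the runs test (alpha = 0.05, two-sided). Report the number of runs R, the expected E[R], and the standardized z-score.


Step 1: Compute median = 23; label A = above, B = below.
Labels in order: AAAAABBABBABBBBA  (n_A = 8, n_B = 8)
Step 2: Count runs R = 7.
Step 3: Under H0 (random ordering), E[R] = 2*n_A*n_B/(n_A+n_B) + 1 = 2*8*8/16 + 1 = 9.0000.
        Var[R] = 2*n_A*n_B*(2*n_A*n_B - n_A - n_B) / ((n_A+n_B)^2 * (n_A+n_B-1)) = 14336/3840 = 3.7333.
        SD[R] = 1.9322.
Step 4: Continuity-corrected z = (R + 0.5 - E[R]) / SD[R] = (7 + 0.5 - 9.0000) / 1.9322 = -0.7763.
Step 5: Two-sided p-value via normal approximation = 2*(1 - Phi(|z|)) = 0.437558.
Step 6: alpha = 0.05. fail to reject H0.

R = 7, z = -0.7763, p = 0.437558, fail to reject H0.


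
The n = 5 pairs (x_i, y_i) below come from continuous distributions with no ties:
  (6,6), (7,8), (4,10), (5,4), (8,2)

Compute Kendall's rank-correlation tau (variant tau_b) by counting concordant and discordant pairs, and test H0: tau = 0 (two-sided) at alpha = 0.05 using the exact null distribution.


Step 1: Enumerate the 10 unordered pairs (i,j) with i<j and classify each by sign(x_j-x_i) * sign(y_j-y_i).
  (1,2):dx=+1,dy=+2->C; (1,3):dx=-2,dy=+4->D; (1,4):dx=-1,dy=-2->C; (1,5):dx=+2,dy=-4->D
  (2,3):dx=-3,dy=+2->D; (2,4):dx=-2,dy=-4->C; (2,5):dx=+1,dy=-6->D; (3,4):dx=+1,dy=-6->D
  (3,5):dx=+4,dy=-8->D; (4,5):dx=+3,dy=-2->D
Step 2: C = 3, D = 7, total pairs = 10.
Step 3: tau = (C - D)/(n(n-1)/2) = (3 - 7)/10 = -0.400000.
Step 4: Exact two-sided p-value (enumerate n! = 120 permutations of y under H0): p = 0.483333.
Step 5: alpha = 0.05. fail to reject H0.

tau_b = -0.4000 (C=3, D=7), p = 0.483333, fail to reject H0.


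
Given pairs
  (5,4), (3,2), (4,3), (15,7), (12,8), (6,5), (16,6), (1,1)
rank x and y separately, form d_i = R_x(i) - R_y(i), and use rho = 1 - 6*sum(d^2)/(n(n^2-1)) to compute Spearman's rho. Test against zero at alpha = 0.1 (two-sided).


Step 1: Rank x and y separately (midranks; no ties here).
rank(x): 5->4, 3->2, 4->3, 15->7, 12->6, 6->5, 16->8, 1->1
rank(y): 4->4, 2->2, 3->3, 7->7, 8->8, 5->5, 6->6, 1->1
Step 2: d_i = R_x(i) - R_y(i); compute d_i^2.
  (4-4)^2=0, (2-2)^2=0, (3-3)^2=0, (7-7)^2=0, (6-8)^2=4, (5-5)^2=0, (8-6)^2=4, (1-1)^2=0
sum(d^2) = 8.
Step 3: rho = 1 - 6*8 / (8*(8^2 - 1)) = 1 - 48/504 = 0.904762.
Step 4: Under H0, t = rho * sqrt((n-2)/(1-rho^2)) = 5.2034 ~ t(6).
Step 5: Two-sided p-value from the t-distribution with 6 df = 0.002008.
Step 6: alpha = 0.1. reject H0.

rho = 0.9048, p = 0.002008, reject H0 at alpha = 0.1.


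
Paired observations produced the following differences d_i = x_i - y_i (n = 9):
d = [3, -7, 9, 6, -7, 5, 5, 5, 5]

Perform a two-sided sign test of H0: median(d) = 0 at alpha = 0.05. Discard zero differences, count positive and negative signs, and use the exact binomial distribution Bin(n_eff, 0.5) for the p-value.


Step 1: Discard zero differences. Original n = 9; n_eff = number of nonzero differences = 9.
Nonzero differences (with sign): +3, -7, +9, +6, -7, +5, +5, +5, +5
Step 2: Count signs: positive = 7, negative = 2.
Step 3: Under H0: P(positive) = 0.5, so the number of positives S ~ Bin(9, 0.5).
Step 4: Two-sided exact p-value = sum of Bin(9,0.5) probabilities at or below the observed probability = 0.179688.
Step 5: alpha = 0.05. fail to reject H0.

n_eff = 9, pos = 7, neg = 2, p = 0.179688, fail to reject H0.


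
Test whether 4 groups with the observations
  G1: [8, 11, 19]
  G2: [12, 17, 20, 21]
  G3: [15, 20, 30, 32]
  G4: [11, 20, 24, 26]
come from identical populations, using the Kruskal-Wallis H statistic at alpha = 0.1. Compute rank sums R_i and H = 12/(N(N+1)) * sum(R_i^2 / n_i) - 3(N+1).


Step 1: Combine all N = 15 observations and assign midranks.
sorted (value, group, rank): (8,G1,1), (11,G1,2.5), (11,G4,2.5), (12,G2,4), (15,G3,5), (17,G2,6), (19,G1,7), (20,G2,9), (20,G3,9), (20,G4,9), (21,G2,11), (24,G4,12), (26,G4,13), (30,G3,14), (32,G3,15)
Step 2: Sum ranks within each group.
R_1 = 10.5 (n_1 = 3)
R_2 = 30 (n_2 = 4)
R_3 = 43 (n_3 = 4)
R_4 = 36.5 (n_4 = 4)
Step 3: H = 12/(N(N+1)) * sum(R_i^2/n_i) - 3(N+1)
     = 12/(15*16) * (10.5^2/3 + 30^2/4 + 43^2/4 + 36.5^2/4) - 3*16
     = 0.050000 * 1057.06 - 48
     = 4.853125.
Step 4: Ties present; correction factor C = 1 - 30/(15^3 - 15) = 0.991071. Corrected H = 4.853125 / 0.991071 = 4.896847.
Step 5: Under H0, H ~ chi^2(3); p-value = 0.179508.
Step 6: alpha = 0.1. fail to reject H0.

H = 4.8968, df = 3, p = 0.179508, fail to reject H0.


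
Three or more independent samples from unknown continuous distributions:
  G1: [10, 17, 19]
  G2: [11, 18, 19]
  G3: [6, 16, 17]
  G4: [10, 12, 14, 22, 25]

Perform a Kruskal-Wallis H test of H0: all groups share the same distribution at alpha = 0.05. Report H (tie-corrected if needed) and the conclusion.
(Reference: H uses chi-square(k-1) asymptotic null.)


Step 1: Combine all N = 14 observations and assign midranks.
sorted (value, group, rank): (6,G3,1), (10,G1,2.5), (10,G4,2.5), (11,G2,4), (12,G4,5), (14,G4,6), (16,G3,7), (17,G1,8.5), (17,G3,8.5), (18,G2,10), (19,G1,11.5), (19,G2,11.5), (22,G4,13), (25,G4,14)
Step 2: Sum ranks within each group.
R_1 = 22.5 (n_1 = 3)
R_2 = 25.5 (n_2 = 3)
R_3 = 16.5 (n_3 = 3)
R_4 = 40.5 (n_4 = 5)
Step 3: H = 12/(N(N+1)) * sum(R_i^2/n_i) - 3(N+1)
     = 12/(14*15) * (22.5^2/3 + 25.5^2/3 + 16.5^2/3 + 40.5^2/5) - 3*15
     = 0.057143 * 804.3 - 45
     = 0.960000.
Step 4: Ties present; correction factor C = 1 - 18/(14^3 - 14) = 0.993407. Corrected H = 0.960000 / 0.993407 = 0.966372.
Step 5: Under H0, H ~ chi^2(3); p-value = 0.809388.
Step 6: alpha = 0.05. fail to reject H0.

H = 0.9664, df = 3, p = 0.809388, fail to reject H0.


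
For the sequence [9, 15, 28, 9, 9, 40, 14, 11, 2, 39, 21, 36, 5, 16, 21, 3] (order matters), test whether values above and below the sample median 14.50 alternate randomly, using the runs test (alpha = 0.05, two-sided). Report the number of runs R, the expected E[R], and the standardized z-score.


Step 1: Compute median = 14.50; label A = above, B = below.
Labels in order: BAABBABBBAAABAAB  (n_A = 8, n_B = 8)
Step 2: Count runs R = 9.
Step 3: Under H0 (random ordering), E[R] = 2*n_A*n_B/(n_A+n_B) + 1 = 2*8*8/16 + 1 = 9.0000.
        Var[R] = 2*n_A*n_B*(2*n_A*n_B - n_A - n_B) / ((n_A+n_B)^2 * (n_A+n_B-1)) = 14336/3840 = 3.7333.
        SD[R] = 1.9322.
Step 4: R = E[R], so z = 0 with no continuity correction.
Step 5: Two-sided p-value via normal approximation = 2*(1 - Phi(|z|)) = 1.000000.
Step 6: alpha = 0.05. fail to reject H0.

R = 9, z = 0.0000, p = 1.000000, fail to reject H0.


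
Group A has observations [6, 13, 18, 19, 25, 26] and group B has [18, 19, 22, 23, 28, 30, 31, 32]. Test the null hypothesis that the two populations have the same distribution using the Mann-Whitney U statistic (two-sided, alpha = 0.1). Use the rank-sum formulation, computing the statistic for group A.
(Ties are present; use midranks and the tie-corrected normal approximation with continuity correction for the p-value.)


Step 1: Combine and sort all 14 observations; assign midranks.
sorted (value, group): (6,X), (13,X), (18,X), (18,Y), (19,X), (19,Y), (22,Y), (23,Y), (25,X), (26,X), (28,Y), (30,Y), (31,Y), (32,Y)
ranks: 6->1, 13->2, 18->3.5, 18->3.5, 19->5.5, 19->5.5, 22->7, 23->8, 25->9, 26->10, 28->11, 30->12, 31->13, 32->14
Step 2: Rank sum for X: R1 = 1 + 2 + 3.5 + 5.5 + 9 + 10 = 31.
Step 3: U_X = R1 - n1(n1+1)/2 = 31 - 6*7/2 = 31 - 21 = 10.
       U_Y = n1*n2 - U_X = 48 - 10 = 38.
Step 4: Ties are present, so use the tie-corrected normal approximation (with continuity correction) for the p-value.
Step 5: p-value = 0.080692; compare to alpha = 0.1. reject H0.

U_X = 10, p = 0.080692, reject H0 at alpha = 0.1.


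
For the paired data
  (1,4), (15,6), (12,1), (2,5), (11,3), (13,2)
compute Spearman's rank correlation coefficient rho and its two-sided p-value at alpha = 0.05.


Step 1: Rank x and y separately (midranks; no ties here).
rank(x): 1->1, 15->6, 12->4, 2->2, 11->3, 13->5
rank(y): 4->4, 6->6, 1->1, 5->5, 3->3, 2->2
Step 2: d_i = R_x(i) - R_y(i); compute d_i^2.
  (1-4)^2=9, (6-6)^2=0, (4-1)^2=9, (2-5)^2=9, (3-3)^2=0, (5-2)^2=9
sum(d^2) = 36.
Step 3: rho = 1 - 6*36 / (6*(6^2 - 1)) = 1 - 216/210 = -0.028571.
Step 4: Under H0, t = rho * sqrt((n-2)/(1-rho^2)) = -0.0572 ~ t(4).
Step 5: Two-sided p-value from the t-distribution with 4 df = 0.957155.
Step 6: alpha = 0.05. fail to reject H0.

rho = -0.0286, p = 0.957155, fail to reject H0 at alpha = 0.05.


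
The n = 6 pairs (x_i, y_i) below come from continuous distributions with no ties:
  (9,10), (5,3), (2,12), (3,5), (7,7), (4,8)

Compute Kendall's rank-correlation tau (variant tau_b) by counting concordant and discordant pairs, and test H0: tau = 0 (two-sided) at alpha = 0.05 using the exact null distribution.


Step 1: Enumerate the 15 unordered pairs (i,j) with i<j and classify each by sign(x_j-x_i) * sign(y_j-y_i).
  (1,2):dx=-4,dy=-7->C; (1,3):dx=-7,dy=+2->D; (1,4):dx=-6,dy=-5->C; (1,5):dx=-2,dy=-3->C
  (1,6):dx=-5,dy=-2->C; (2,3):dx=-3,dy=+9->D; (2,4):dx=-2,dy=+2->D; (2,5):dx=+2,dy=+4->C
  (2,6):dx=-1,dy=+5->D; (3,4):dx=+1,dy=-7->D; (3,5):dx=+5,dy=-5->D; (3,6):dx=+2,dy=-4->D
  (4,5):dx=+4,dy=+2->C; (4,6):dx=+1,dy=+3->C; (5,6):dx=-3,dy=+1->D
Step 2: C = 7, D = 8, total pairs = 15.
Step 3: tau = (C - D)/(n(n-1)/2) = (7 - 8)/15 = -0.066667.
Step 4: Exact two-sided p-value (enumerate n! = 720 permutations of y under H0): p = 1.000000.
Step 5: alpha = 0.05. fail to reject H0.

tau_b = -0.0667 (C=7, D=8), p = 1.000000, fail to reject H0.


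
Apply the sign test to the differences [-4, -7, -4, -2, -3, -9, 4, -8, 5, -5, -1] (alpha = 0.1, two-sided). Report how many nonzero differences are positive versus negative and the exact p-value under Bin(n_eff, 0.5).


Step 1: Discard zero differences. Original n = 11; n_eff = number of nonzero differences = 11.
Nonzero differences (with sign): -4, -7, -4, -2, -3, -9, +4, -8, +5, -5, -1
Step 2: Count signs: positive = 2, negative = 9.
Step 3: Under H0: P(positive) = 0.5, so the number of positives S ~ Bin(11, 0.5).
Step 4: Two-sided exact p-value = sum of Bin(11,0.5) probabilities at or below the observed probability = 0.065430.
Step 5: alpha = 0.1. reject H0.

n_eff = 11, pos = 2, neg = 9, p = 0.065430, reject H0.


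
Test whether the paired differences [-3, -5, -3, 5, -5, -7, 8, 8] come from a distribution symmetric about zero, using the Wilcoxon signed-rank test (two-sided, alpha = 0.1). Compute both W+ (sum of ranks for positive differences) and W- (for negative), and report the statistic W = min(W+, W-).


Step 1: Drop any zero differences (none here) and take |d_i|.
|d| = [3, 5, 3, 5, 5, 7, 8, 8]
Step 2: Midrank |d_i| (ties get averaged ranks).
ranks: |3|->1.5, |5|->4, |3|->1.5, |5|->4, |5|->4, |7|->6, |8|->7.5, |8|->7.5
Step 3: Attach original signs; sum ranks with positive sign and with negative sign.
W+ = 4 + 7.5 + 7.5 = 19
W- = 1.5 + 4 + 1.5 + 4 + 6 = 17
(Check: W+ + W- = 36 should equal n(n+1)/2 = 36.)
Step 4: Test statistic W = min(W+, W-) = 17.
Step 5: Ties in |d|, so use the tie-corrected normal approximation.
        E[W] = n(n+1)/4 = 8*9/4 = 18.
        Tie groups: |d|=3 (t=2), |d|=5 (t=3), |d|=8 (t=2); sum(t^3 - t) = 36.
        Var[W] = n(n+1)(2n+1)/24 - sum(t^3-t)/48 = 1224/24 - 36/48 = 50.25.
        z = (W - E[W]) / sqrt(Var[W]) = (17 - 18) / 7.0887 = -0.1411.
        Two-sided p = 2*Phi(z) = 0.887815.
Step 6: alpha = 0.1. fail to reject H0.

W+ = 19, W- = 17, W = min = 17, p = 0.887815, fail to reject H0.


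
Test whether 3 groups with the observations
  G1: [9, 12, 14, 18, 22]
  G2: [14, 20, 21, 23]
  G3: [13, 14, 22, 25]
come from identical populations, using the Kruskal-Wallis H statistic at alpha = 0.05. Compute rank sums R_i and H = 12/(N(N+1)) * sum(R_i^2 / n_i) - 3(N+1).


Step 1: Combine all N = 13 observations and assign midranks.
sorted (value, group, rank): (9,G1,1), (12,G1,2), (13,G3,3), (14,G1,5), (14,G2,5), (14,G3,5), (18,G1,7), (20,G2,8), (21,G2,9), (22,G1,10.5), (22,G3,10.5), (23,G2,12), (25,G3,13)
Step 2: Sum ranks within each group.
R_1 = 25.5 (n_1 = 5)
R_2 = 34 (n_2 = 4)
R_3 = 31.5 (n_3 = 4)
Step 3: H = 12/(N(N+1)) * sum(R_i^2/n_i) - 3(N+1)
     = 12/(13*14) * (25.5^2/5 + 34^2/4 + 31.5^2/4) - 3*14
     = 0.065934 * 667.112 - 42
     = 1.985440.
Step 4: Ties present; correction factor C = 1 - 30/(13^3 - 13) = 0.986264. Corrected H = 1.985440 / 0.986264 = 2.013092.
Step 5: Under H0, H ~ chi^2(2); p-value = 0.365479.
Step 6: alpha = 0.05. fail to reject H0.

H = 2.0131, df = 2, p = 0.365479, fail to reject H0.


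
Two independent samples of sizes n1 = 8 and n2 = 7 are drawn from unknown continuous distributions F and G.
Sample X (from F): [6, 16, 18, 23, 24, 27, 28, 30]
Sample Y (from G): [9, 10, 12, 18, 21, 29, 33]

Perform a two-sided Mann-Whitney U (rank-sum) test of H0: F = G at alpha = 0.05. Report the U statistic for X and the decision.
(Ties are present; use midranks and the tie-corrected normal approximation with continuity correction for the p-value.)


Step 1: Combine and sort all 15 observations; assign midranks.
sorted (value, group): (6,X), (9,Y), (10,Y), (12,Y), (16,X), (18,X), (18,Y), (21,Y), (23,X), (24,X), (27,X), (28,X), (29,Y), (30,X), (33,Y)
ranks: 6->1, 9->2, 10->3, 12->4, 16->5, 18->6.5, 18->6.5, 21->8, 23->9, 24->10, 27->11, 28->12, 29->13, 30->14, 33->15
Step 2: Rank sum for X: R1 = 1 + 5 + 6.5 + 9 + 10 + 11 + 12 + 14 = 68.5.
Step 3: U_X = R1 - n1(n1+1)/2 = 68.5 - 8*9/2 = 68.5 - 36 = 32.5.
       U_Y = n1*n2 - U_X = 56 - 32.5 = 23.5.
Step 4: Ties are present, so use the tie-corrected normal approximation (with continuity correction) for the p-value.
Step 5: p-value = 0.643132; compare to alpha = 0.05. fail to reject H0.

U_X = 32.5, p = 0.643132, fail to reject H0 at alpha = 0.05.


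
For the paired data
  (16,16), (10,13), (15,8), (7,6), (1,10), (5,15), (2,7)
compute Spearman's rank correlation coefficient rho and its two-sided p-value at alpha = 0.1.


Step 1: Rank x and y separately (midranks; no ties here).
rank(x): 16->7, 10->5, 15->6, 7->4, 1->1, 5->3, 2->2
rank(y): 16->7, 13->5, 8->3, 6->1, 10->4, 15->6, 7->2
Step 2: d_i = R_x(i) - R_y(i); compute d_i^2.
  (7-7)^2=0, (5-5)^2=0, (6-3)^2=9, (4-1)^2=9, (1-4)^2=9, (3-6)^2=9, (2-2)^2=0
sum(d^2) = 36.
Step 3: rho = 1 - 6*36 / (7*(7^2 - 1)) = 1 - 216/336 = 0.357143.
Step 4: Under H0, t = rho * sqrt((n-2)/(1-rho^2)) = 0.8550 ~ t(5).
Step 5: Two-sided p-value from the t-distribution with 5 df = 0.431611.
Step 6: alpha = 0.1. fail to reject H0.

rho = 0.3571, p = 0.431611, fail to reject H0 at alpha = 0.1.


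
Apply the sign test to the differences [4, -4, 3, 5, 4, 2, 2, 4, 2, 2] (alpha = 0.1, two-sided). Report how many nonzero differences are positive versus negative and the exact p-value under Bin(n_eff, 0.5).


Step 1: Discard zero differences. Original n = 10; n_eff = number of nonzero differences = 10.
Nonzero differences (with sign): +4, -4, +3, +5, +4, +2, +2, +4, +2, +2
Step 2: Count signs: positive = 9, negative = 1.
Step 3: Under H0: P(positive) = 0.5, so the number of positives S ~ Bin(10, 0.5).
Step 4: Two-sided exact p-value = sum of Bin(10,0.5) probabilities at or below the observed probability = 0.021484.
Step 5: alpha = 0.1. reject H0.

n_eff = 10, pos = 9, neg = 1, p = 0.021484, reject H0.


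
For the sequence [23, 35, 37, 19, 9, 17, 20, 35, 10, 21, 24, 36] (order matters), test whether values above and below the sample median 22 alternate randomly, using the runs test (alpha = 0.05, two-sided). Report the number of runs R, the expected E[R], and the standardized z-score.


Step 1: Compute median = 22; label A = above, B = below.
Labels in order: AAABBBBABBAA  (n_A = 6, n_B = 6)
Step 2: Count runs R = 5.
Step 3: Under H0 (random ordering), E[R] = 2*n_A*n_B/(n_A+n_B) + 1 = 2*6*6/12 + 1 = 7.0000.
        Var[R] = 2*n_A*n_B*(2*n_A*n_B - n_A - n_B) / ((n_A+n_B)^2 * (n_A+n_B-1)) = 4320/1584 = 2.7273.
        SD[R] = 1.6514.
Step 4: Continuity-corrected z = (R + 0.5 - E[R]) / SD[R] = (5 + 0.5 - 7.0000) / 1.6514 = -0.9083.
Step 5: Two-sided p-value via normal approximation = 2*(1 - Phi(|z|)) = 0.363722.
Step 6: alpha = 0.05. fail to reject H0.

R = 5, z = -0.9083, p = 0.363722, fail to reject H0.


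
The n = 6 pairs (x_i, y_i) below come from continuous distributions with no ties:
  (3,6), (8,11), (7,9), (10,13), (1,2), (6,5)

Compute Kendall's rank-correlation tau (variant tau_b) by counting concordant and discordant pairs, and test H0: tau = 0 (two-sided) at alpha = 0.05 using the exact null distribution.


Step 1: Enumerate the 15 unordered pairs (i,j) with i<j and classify each by sign(x_j-x_i) * sign(y_j-y_i).
  (1,2):dx=+5,dy=+5->C; (1,3):dx=+4,dy=+3->C; (1,4):dx=+7,dy=+7->C; (1,5):dx=-2,dy=-4->C
  (1,6):dx=+3,dy=-1->D; (2,3):dx=-1,dy=-2->C; (2,4):dx=+2,dy=+2->C; (2,5):dx=-7,dy=-9->C
  (2,6):dx=-2,dy=-6->C; (3,4):dx=+3,dy=+4->C; (3,5):dx=-6,dy=-7->C; (3,6):dx=-1,dy=-4->C
  (4,5):dx=-9,dy=-11->C; (4,6):dx=-4,dy=-8->C; (5,6):dx=+5,dy=+3->C
Step 2: C = 14, D = 1, total pairs = 15.
Step 3: tau = (C - D)/(n(n-1)/2) = (14 - 1)/15 = 0.866667.
Step 4: Exact two-sided p-value (enumerate n! = 720 permutations of y under H0): p = 0.016667.
Step 5: alpha = 0.05. reject H0.

tau_b = 0.8667 (C=14, D=1), p = 0.016667, reject H0.


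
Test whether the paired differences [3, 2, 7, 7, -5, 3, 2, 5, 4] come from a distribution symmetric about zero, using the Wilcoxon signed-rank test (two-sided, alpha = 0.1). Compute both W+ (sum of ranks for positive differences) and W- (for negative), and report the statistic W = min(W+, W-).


Step 1: Drop any zero differences (none here) and take |d_i|.
|d| = [3, 2, 7, 7, 5, 3, 2, 5, 4]
Step 2: Midrank |d_i| (ties get averaged ranks).
ranks: |3|->3.5, |2|->1.5, |7|->8.5, |7|->8.5, |5|->6.5, |3|->3.5, |2|->1.5, |5|->6.5, |4|->5
Step 3: Attach original signs; sum ranks with positive sign and with negative sign.
W+ = 3.5 + 1.5 + 8.5 + 8.5 + 3.5 + 1.5 + 6.5 + 5 = 38.5
W- = 6.5 = 6.5
(Check: W+ + W- = 45 should equal n(n+1)/2 = 45.)
Step 4: Test statistic W = min(W+, W-) = 6.5.
Step 5: Ties in |d|, so use the tie-corrected normal approximation.
        E[W] = n(n+1)/4 = 9*10/4 = 22.5.
        Tie groups: |d|=2 (t=2), |d|=3 (t=2), |d|=5 (t=2), |d|=7 (t=2); sum(t^3 - t) = 24.
        Var[W] = n(n+1)(2n+1)/24 - sum(t^3-t)/48 = 1710/24 - 24/48 = 70.75.
        z = (W - E[W]) / sqrt(Var[W]) = (6.5 - 22.5) / 8.4113 = -1.9022.
        Two-sided p = 2*Phi(z) = 0.057145.
Step 6: alpha = 0.1. reject H0.

W+ = 38.5, W- = 6.5, W = min = 6.5, p = 0.057145, reject H0.


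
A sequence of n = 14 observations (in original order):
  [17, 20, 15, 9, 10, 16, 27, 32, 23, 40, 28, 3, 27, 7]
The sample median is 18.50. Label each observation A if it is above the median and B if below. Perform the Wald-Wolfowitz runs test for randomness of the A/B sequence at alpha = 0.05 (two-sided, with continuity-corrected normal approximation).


Step 1: Compute median = 18.50; label A = above, B = below.
Labels in order: BABBBBAAAAABAB  (n_A = 7, n_B = 7)
Step 2: Count runs R = 7.
Step 3: Under H0 (random ordering), E[R] = 2*n_A*n_B/(n_A+n_B) + 1 = 2*7*7/14 + 1 = 8.0000.
        Var[R] = 2*n_A*n_B*(2*n_A*n_B - n_A - n_B) / ((n_A+n_B)^2 * (n_A+n_B-1)) = 8232/2548 = 3.2308.
        SD[R] = 1.7974.
Step 4: Continuity-corrected z = (R + 0.5 - E[R]) / SD[R] = (7 + 0.5 - 8.0000) / 1.7974 = -0.2782.
Step 5: Two-sided p-value via normal approximation = 2*(1 - Phi(|z|)) = 0.780879.
Step 6: alpha = 0.05. fail to reject H0.

R = 7, z = -0.2782, p = 0.780879, fail to reject H0.


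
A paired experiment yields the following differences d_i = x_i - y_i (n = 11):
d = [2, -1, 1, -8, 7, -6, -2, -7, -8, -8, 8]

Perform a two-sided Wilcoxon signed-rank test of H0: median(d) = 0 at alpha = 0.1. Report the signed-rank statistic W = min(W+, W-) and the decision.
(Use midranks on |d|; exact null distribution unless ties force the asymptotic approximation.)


Step 1: Drop any zero differences (none here) and take |d_i|.
|d| = [2, 1, 1, 8, 7, 6, 2, 7, 8, 8, 8]
Step 2: Midrank |d_i| (ties get averaged ranks).
ranks: |2|->3.5, |1|->1.5, |1|->1.5, |8|->9.5, |7|->6.5, |6|->5, |2|->3.5, |7|->6.5, |8|->9.5, |8|->9.5, |8|->9.5
Step 3: Attach original signs; sum ranks with positive sign and with negative sign.
W+ = 3.5 + 1.5 + 6.5 + 9.5 = 21
W- = 1.5 + 9.5 + 5 + 3.5 + 6.5 + 9.5 + 9.5 = 45
(Check: W+ + W- = 66 should equal n(n+1)/2 = 66.)
Step 4: Test statistic W = min(W+, W-) = 21.
Step 5: Ties in |d|, so use the tie-corrected normal approximation.
        E[W] = n(n+1)/4 = 11*12/4 = 33.
        Tie groups: |d|=1 (t=2), |d|=2 (t=2), |d|=7 (t=2), |d|=8 (t=4); sum(t^3 - t) = 78.
        Var[W] = n(n+1)(2n+1)/24 - sum(t^3-t)/48 = 3036/24 - 78/48 = 124.875.
        z = (W - E[W]) / sqrt(Var[W]) = (21 - 33) / 11.1747 = -1.0738.
        Two-sided p = 2*Phi(z) = 0.282890.
Step 6: alpha = 0.1. fail to reject H0.

W+ = 21, W- = 45, W = min = 21, p = 0.282890, fail to reject H0.


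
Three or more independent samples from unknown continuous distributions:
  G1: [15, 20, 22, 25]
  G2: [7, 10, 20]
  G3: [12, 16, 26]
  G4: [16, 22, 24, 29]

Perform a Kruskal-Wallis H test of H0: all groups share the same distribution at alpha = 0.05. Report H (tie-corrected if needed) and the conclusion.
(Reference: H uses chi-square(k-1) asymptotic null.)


Step 1: Combine all N = 14 observations and assign midranks.
sorted (value, group, rank): (7,G2,1), (10,G2,2), (12,G3,3), (15,G1,4), (16,G3,5.5), (16,G4,5.5), (20,G1,7.5), (20,G2,7.5), (22,G1,9.5), (22,G4,9.5), (24,G4,11), (25,G1,12), (26,G3,13), (29,G4,14)
Step 2: Sum ranks within each group.
R_1 = 33 (n_1 = 4)
R_2 = 10.5 (n_2 = 3)
R_3 = 21.5 (n_3 = 3)
R_4 = 40 (n_4 = 4)
Step 3: H = 12/(N(N+1)) * sum(R_i^2/n_i) - 3(N+1)
     = 12/(14*15) * (33^2/4 + 10.5^2/3 + 21.5^2/3 + 40^2/4) - 3*15
     = 0.057143 * 863.083 - 45
     = 4.319048.
Step 4: Ties present; correction factor C = 1 - 18/(14^3 - 14) = 0.993407. Corrected H = 4.319048 / 0.993407 = 4.347714.
Step 5: Under H0, H ~ chi^2(3); p-value = 0.226283.
Step 6: alpha = 0.05. fail to reject H0.

H = 4.3477, df = 3, p = 0.226283, fail to reject H0.


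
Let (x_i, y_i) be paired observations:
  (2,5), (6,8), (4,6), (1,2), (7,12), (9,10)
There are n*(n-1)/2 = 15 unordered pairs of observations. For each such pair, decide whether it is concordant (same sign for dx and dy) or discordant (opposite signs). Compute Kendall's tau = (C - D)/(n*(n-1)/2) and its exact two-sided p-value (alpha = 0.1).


Step 1: Enumerate the 15 unordered pairs (i,j) with i<j and classify each by sign(x_j-x_i) * sign(y_j-y_i).
  (1,2):dx=+4,dy=+3->C; (1,3):dx=+2,dy=+1->C; (1,4):dx=-1,dy=-3->C; (1,5):dx=+5,dy=+7->C
  (1,6):dx=+7,dy=+5->C; (2,3):dx=-2,dy=-2->C; (2,4):dx=-5,dy=-6->C; (2,5):dx=+1,dy=+4->C
  (2,6):dx=+3,dy=+2->C; (3,4):dx=-3,dy=-4->C; (3,5):dx=+3,dy=+6->C; (3,6):dx=+5,dy=+4->C
  (4,5):dx=+6,dy=+10->C; (4,6):dx=+8,dy=+8->C; (5,6):dx=+2,dy=-2->D
Step 2: C = 14, D = 1, total pairs = 15.
Step 3: tau = (C - D)/(n(n-1)/2) = (14 - 1)/15 = 0.866667.
Step 4: Exact two-sided p-value (enumerate n! = 720 permutations of y under H0): p = 0.016667.
Step 5: alpha = 0.1. reject H0.

tau_b = 0.8667 (C=14, D=1), p = 0.016667, reject H0.


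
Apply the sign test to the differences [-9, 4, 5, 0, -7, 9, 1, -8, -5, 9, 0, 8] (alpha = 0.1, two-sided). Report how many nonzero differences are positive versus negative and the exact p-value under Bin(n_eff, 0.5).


Step 1: Discard zero differences. Original n = 12; n_eff = number of nonzero differences = 10.
Nonzero differences (with sign): -9, +4, +5, -7, +9, +1, -8, -5, +9, +8
Step 2: Count signs: positive = 6, negative = 4.
Step 3: Under H0: P(positive) = 0.5, so the number of positives S ~ Bin(10, 0.5).
Step 4: Two-sided exact p-value = sum of Bin(10,0.5) probabilities at or below the observed probability = 0.753906.
Step 5: alpha = 0.1. fail to reject H0.

n_eff = 10, pos = 6, neg = 4, p = 0.753906, fail to reject H0.


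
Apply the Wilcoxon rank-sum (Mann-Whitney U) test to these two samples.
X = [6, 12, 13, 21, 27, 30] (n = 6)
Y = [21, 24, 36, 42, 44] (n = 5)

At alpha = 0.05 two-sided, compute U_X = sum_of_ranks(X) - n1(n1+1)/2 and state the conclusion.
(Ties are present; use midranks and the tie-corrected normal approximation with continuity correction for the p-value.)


Step 1: Combine and sort all 11 observations; assign midranks.
sorted (value, group): (6,X), (12,X), (13,X), (21,X), (21,Y), (24,Y), (27,X), (30,X), (36,Y), (42,Y), (44,Y)
ranks: 6->1, 12->2, 13->3, 21->4.5, 21->4.5, 24->6, 27->7, 30->8, 36->9, 42->10, 44->11
Step 2: Rank sum for X: R1 = 1 + 2 + 3 + 4.5 + 7 + 8 = 25.5.
Step 3: U_X = R1 - n1(n1+1)/2 = 25.5 - 6*7/2 = 25.5 - 21 = 4.5.
       U_Y = n1*n2 - U_X = 30 - 4.5 = 25.5.
Step 4: Ties are present, so use the tie-corrected normal approximation (with continuity correction) for the p-value.
Step 5: p-value = 0.067264; compare to alpha = 0.05. fail to reject H0.

U_X = 4.5, p = 0.067264, fail to reject H0 at alpha = 0.05.


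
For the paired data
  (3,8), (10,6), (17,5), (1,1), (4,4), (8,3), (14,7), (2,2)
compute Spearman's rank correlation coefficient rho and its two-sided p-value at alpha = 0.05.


Step 1: Rank x and y separately (midranks; no ties here).
rank(x): 3->3, 10->6, 17->8, 1->1, 4->4, 8->5, 14->7, 2->2
rank(y): 8->8, 6->6, 5->5, 1->1, 4->4, 3->3, 7->7, 2->2
Step 2: d_i = R_x(i) - R_y(i); compute d_i^2.
  (3-8)^2=25, (6-6)^2=0, (8-5)^2=9, (1-1)^2=0, (4-4)^2=0, (5-3)^2=4, (7-7)^2=0, (2-2)^2=0
sum(d^2) = 38.
Step 3: rho = 1 - 6*38 / (8*(8^2 - 1)) = 1 - 228/504 = 0.547619.
Step 4: Under H0, t = rho * sqrt((n-2)/(1-rho^2)) = 1.6031 ~ t(6).
Step 5: Two-sided p-value from the t-distribution with 6 df = 0.160026.
Step 6: alpha = 0.05. fail to reject H0.

rho = 0.5476, p = 0.160026, fail to reject H0 at alpha = 0.05.


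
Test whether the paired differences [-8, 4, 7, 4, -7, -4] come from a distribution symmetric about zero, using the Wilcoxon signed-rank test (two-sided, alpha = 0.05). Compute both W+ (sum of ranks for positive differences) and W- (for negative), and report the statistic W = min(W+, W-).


Step 1: Drop any zero differences (none here) and take |d_i|.
|d| = [8, 4, 7, 4, 7, 4]
Step 2: Midrank |d_i| (ties get averaged ranks).
ranks: |8|->6, |4|->2, |7|->4.5, |4|->2, |7|->4.5, |4|->2
Step 3: Attach original signs; sum ranks with positive sign and with negative sign.
W+ = 2 + 4.5 + 2 = 8.5
W- = 6 + 4.5 + 2 = 12.5
(Check: W+ + W- = 21 should equal n(n+1)/2 = 21.)
Step 4: Test statistic W = min(W+, W-) = 8.5.
Step 5: Ties in |d|, so use the tie-corrected normal approximation.
        E[W] = n(n+1)/4 = 6*7/4 = 10.5.
        Tie groups: |d|=4 (t=3), |d|=7 (t=2); sum(t^3 - t) = 30.
        Var[W] = n(n+1)(2n+1)/24 - sum(t^3-t)/48 = 546/24 - 30/48 = 22.125.
        z = (W - E[W]) / sqrt(Var[W]) = (8.5 - 10.5) / 4.7037 = -0.4252.
        Two-sided p = 2*Phi(z) = 0.670694.
Step 6: alpha = 0.05. fail to reject H0.

W+ = 8.5, W- = 12.5, W = min = 8.5, p = 0.670694, fail to reject H0.


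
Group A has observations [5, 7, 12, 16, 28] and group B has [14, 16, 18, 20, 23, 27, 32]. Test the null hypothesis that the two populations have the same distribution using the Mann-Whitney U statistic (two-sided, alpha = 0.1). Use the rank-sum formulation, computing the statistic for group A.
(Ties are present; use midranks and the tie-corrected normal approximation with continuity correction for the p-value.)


Step 1: Combine and sort all 12 observations; assign midranks.
sorted (value, group): (5,X), (7,X), (12,X), (14,Y), (16,X), (16,Y), (18,Y), (20,Y), (23,Y), (27,Y), (28,X), (32,Y)
ranks: 5->1, 7->2, 12->3, 14->4, 16->5.5, 16->5.5, 18->7, 20->8, 23->9, 27->10, 28->11, 32->12
Step 2: Rank sum for X: R1 = 1 + 2 + 3 + 5.5 + 11 = 22.5.
Step 3: U_X = R1 - n1(n1+1)/2 = 22.5 - 5*6/2 = 22.5 - 15 = 7.5.
       U_Y = n1*n2 - U_X = 35 - 7.5 = 27.5.
Step 4: Ties are present, so use the tie-corrected normal approximation (with continuity correction) for the p-value.
Step 5: p-value = 0.122225; compare to alpha = 0.1. fail to reject H0.

U_X = 7.5, p = 0.122225, fail to reject H0 at alpha = 0.1.


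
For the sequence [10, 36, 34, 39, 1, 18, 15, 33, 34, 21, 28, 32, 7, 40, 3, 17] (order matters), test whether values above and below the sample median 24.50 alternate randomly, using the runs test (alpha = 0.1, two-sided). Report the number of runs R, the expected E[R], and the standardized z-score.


Step 1: Compute median = 24.50; label A = above, B = below.
Labels in order: BAAABBBAABAABABB  (n_A = 8, n_B = 8)
Step 2: Count runs R = 9.
Step 3: Under H0 (random ordering), E[R] = 2*n_A*n_B/(n_A+n_B) + 1 = 2*8*8/16 + 1 = 9.0000.
        Var[R] = 2*n_A*n_B*(2*n_A*n_B - n_A - n_B) / ((n_A+n_B)^2 * (n_A+n_B-1)) = 14336/3840 = 3.7333.
        SD[R] = 1.9322.
Step 4: R = E[R], so z = 0 with no continuity correction.
Step 5: Two-sided p-value via normal approximation = 2*(1 - Phi(|z|)) = 1.000000.
Step 6: alpha = 0.1. fail to reject H0.

R = 9, z = 0.0000, p = 1.000000, fail to reject H0.


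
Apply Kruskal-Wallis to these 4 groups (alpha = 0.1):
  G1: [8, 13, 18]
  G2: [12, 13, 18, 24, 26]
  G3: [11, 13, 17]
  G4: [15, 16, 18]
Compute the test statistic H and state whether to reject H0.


Step 1: Combine all N = 14 observations and assign midranks.
sorted (value, group, rank): (8,G1,1), (11,G3,2), (12,G2,3), (13,G1,5), (13,G2,5), (13,G3,5), (15,G4,7), (16,G4,8), (17,G3,9), (18,G1,11), (18,G2,11), (18,G4,11), (24,G2,13), (26,G2,14)
Step 2: Sum ranks within each group.
R_1 = 17 (n_1 = 3)
R_2 = 46 (n_2 = 5)
R_3 = 16 (n_3 = 3)
R_4 = 26 (n_4 = 3)
Step 3: H = 12/(N(N+1)) * sum(R_i^2/n_i) - 3(N+1)
     = 12/(14*15) * (17^2/3 + 46^2/5 + 16^2/3 + 26^2/3) - 3*15
     = 0.057143 * 830.2 - 45
     = 2.440000.
Step 4: Ties present; correction factor C = 1 - 48/(14^3 - 14) = 0.982418. Corrected H = 2.440000 / 0.982418 = 2.483669.
Step 5: Under H0, H ~ chi^2(3); p-value = 0.478250.
Step 6: alpha = 0.1. fail to reject H0.

H = 2.4837, df = 3, p = 0.478250, fail to reject H0.


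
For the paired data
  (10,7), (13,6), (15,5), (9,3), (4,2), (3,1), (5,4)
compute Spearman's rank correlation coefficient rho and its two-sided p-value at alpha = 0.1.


Step 1: Rank x and y separately (midranks; no ties here).
rank(x): 10->5, 13->6, 15->7, 9->4, 4->2, 3->1, 5->3
rank(y): 7->7, 6->6, 5->5, 3->3, 2->2, 1->1, 4->4
Step 2: d_i = R_x(i) - R_y(i); compute d_i^2.
  (5-7)^2=4, (6-6)^2=0, (7-5)^2=4, (4-3)^2=1, (2-2)^2=0, (1-1)^2=0, (3-4)^2=1
sum(d^2) = 10.
Step 3: rho = 1 - 6*10 / (7*(7^2 - 1)) = 1 - 60/336 = 0.821429.
Step 4: Under H0, t = rho * sqrt((n-2)/(1-rho^2)) = 3.2206 ~ t(5).
Step 5: Two-sided p-value from the t-distribution with 5 df = 0.023449.
Step 6: alpha = 0.1. reject H0.

rho = 0.8214, p = 0.023449, reject H0 at alpha = 0.1.


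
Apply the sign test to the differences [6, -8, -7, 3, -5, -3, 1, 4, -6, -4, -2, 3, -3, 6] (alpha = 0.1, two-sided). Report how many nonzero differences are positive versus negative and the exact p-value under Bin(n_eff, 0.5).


Step 1: Discard zero differences. Original n = 14; n_eff = number of nonzero differences = 14.
Nonzero differences (with sign): +6, -8, -7, +3, -5, -3, +1, +4, -6, -4, -2, +3, -3, +6
Step 2: Count signs: positive = 6, negative = 8.
Step 3: Under H0: P(positive) = 0.5, so the number of positives S ~ Bin(14, 0.5).
Step 4: Two-sided exact p-value = sum of Bin(14,0.5) probabilities at or below the observed probability = 0.790527.
Step 5: alpha = 0.1. fail to reject H0.

n_eff = 14, pos = 6, neg = 8, p = 0.790527, fail to reject H0.


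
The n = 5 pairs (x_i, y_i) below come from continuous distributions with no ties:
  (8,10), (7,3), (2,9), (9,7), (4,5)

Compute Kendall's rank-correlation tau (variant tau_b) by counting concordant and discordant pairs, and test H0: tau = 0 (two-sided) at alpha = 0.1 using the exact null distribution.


Step 1: Enumerate the 10 unordered pairs (i,j) with i<j and classify each by sign(x_j-x_i) * sign(y_j-y_i).
  (1,2):dx=-1,dy=-7->C; (1,3):dx=-6,dy=-1->C; (1,4):dx=+1,dy=-3->D; (1,5):dx=-4,dy=-5->C
  (2,3):dx=-5,dy=+6->D; (2,4):dx=+2,dy=+4->C; (2,5):dx=-3,dy=+2->D; (3,4):dx=+7,dy=-2->D
  (3,5):dx=+2,dy=-4->D; (4,5):dx=-5,dy=-2->C
Step 2: C = 5, D = 5, total pairs = 10.
Step 3: tau = (C - D)/(n(n-1)/2) = (5 - 5)/10 = 0.000000.
Step 4: Exact two-sided p-value (enumerate n! = 120 permutations of y under H0): p = 1.000000.
Step 5: alpha = 0.1. fail to reject H0.

tau_b = 0.0000 (C=5, D=5), p = 1.000000, fail to reject H0.


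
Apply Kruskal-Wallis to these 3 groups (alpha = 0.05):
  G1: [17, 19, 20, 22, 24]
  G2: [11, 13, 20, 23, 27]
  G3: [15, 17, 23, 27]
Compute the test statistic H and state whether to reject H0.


Step 1: Combine all N = 14 observations and assign midranks.
sorted (value, group, rank): (11,G2,1), (13,G2,2), (15,G3,3), (17,G1,4.5), (17,G3,4.5), (19,G1,6), (20,G1,7.5), (20,G2,7.5), (22,G1,9), (23,G2,10.5), (23,G3,10.5), (24,G1,12), (27,G2,13.5), (27,G3,13.5)
Step 2: Sum ranks within each group.
R_1 = 39 (n_1 = 5)
R_2 = 34.5 (n_2 = 5)
R_3 = 31.5 (n_3 = 4)
Step 3: H = 12/(N(N+1)) * sum(R_i^2/n_i) - 3(N+1)
     = 12/(14*15) * (39^2/5 + 34.5^2/5 + 31.5^2/4) - 3*15
     = 0.057143 * 790.312 - 45
     = 0.160714.
Step 4: Ties present; correction factor C = 1 - 24/(14^3 - 14) = 0.991209. Corrected H = 0.160714 / 0.991209 = 0.162140.
Step 5: Under H0, H ~ chi^2(2); p-value = 0.922129.
Step 6: alpha = 0.05. fail to reject H0.

H = 0.1621, df = 2, p = 0.922129, fail to reject H0.


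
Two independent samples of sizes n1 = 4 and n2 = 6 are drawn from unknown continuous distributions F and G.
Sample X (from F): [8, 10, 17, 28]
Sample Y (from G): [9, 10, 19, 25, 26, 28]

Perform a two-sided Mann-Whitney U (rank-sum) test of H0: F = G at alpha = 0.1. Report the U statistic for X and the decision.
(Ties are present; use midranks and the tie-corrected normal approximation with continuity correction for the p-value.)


Step 1: Combine and sort all 10 observations; assign midranks.
sorted (value, group): (8,X), (9,Y), (10,X), (10,Y), (17,X), (19,Y), (25,Y), (26,Y), (28,X), (28,Y)
ranks: 8->1, 9->2, 10->3.5, 10->3.5, 17->5, 19->6, 25->7, 26->8, 28->9.5, 28->9.5
Step 2: Rank sum for X: R1 = 1 + 3.5 + 5 + 9.5 = 19.
Step 3: U_X = R1 - n1(n1+1)/2 = 19 - 4*5/2 = 19 - 10 = 9.
       U_Y = n1*n2 - U_X = 24 - 9 = 15.
Step 4: Ties are present, so use the tie-corrected normal approximation (with continuity correction) for the p-value.
Step 5: p-value = 0.591778; compare to alpha = 0.1. fail to reject H0.

U_X = 9, p = 0.591778, fail to reject H0 at alpha = 0.1.


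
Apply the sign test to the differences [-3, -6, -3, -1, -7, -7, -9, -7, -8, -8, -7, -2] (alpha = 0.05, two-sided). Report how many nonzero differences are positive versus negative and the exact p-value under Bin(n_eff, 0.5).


Step 1: Discard zero differences. Original n = 12; n_eff = number of nonzero differences = 12.
Nonzero differences (with sign): -3, -6, -3, -1, -7, -7, -9, -7, -8, -8, -7, -2
Step 2: Count signs: positive = 0, negative = 12.
Step 3: Under H0: P(positive) = 0.5, so the number of positives S ~ Bin(12, 0.5).
Step 4: Two-sided exact p-value = sum of Bin(12,0.5) probabilities at or below the observed probability = 0.000488.
Step 5: alpha = 0.05. reject H0.

n_eff = 12, pos = 0, neg = 12, p = 0.000488, reject H0.


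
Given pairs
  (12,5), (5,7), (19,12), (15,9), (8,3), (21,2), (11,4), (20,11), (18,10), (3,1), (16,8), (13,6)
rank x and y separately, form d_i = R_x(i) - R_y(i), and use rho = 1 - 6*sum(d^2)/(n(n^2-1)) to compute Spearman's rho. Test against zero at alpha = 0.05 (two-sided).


Step 1: Rank x and y separately (midranks; no ties here).
rank(x): 12->5, 5->2, 19->10, 15->7, 8->3, 21->12, 11->4, 20->11, 18->9, 3->1, 16->8, 13->6
rank(y): 5->5, 7->7, 12->12, 9->9, 3->3, 2->2, 4->4, 11->11, 10->10, 1->1, 8->8, 6->6
Step 2: d_i = R_x(i) - R_y(i); compute d_i^2.
  (5-5)^2=0, (2-7)^2=25, (10-12)^2=4, (7-9)^2=4, (3-3)^2=0, (12-2)^2=100, (4-4)^2=0, (11-11)^2=0, (9-10)^2=1, (1-1)^2=0, (8-8)^2=0, (6-6)^2=0
sum(d^2) = 134.
Step 3: rho = 1 - 6*134 / (12*(12^2 - 1)) = 1 - 804/1716 = 0.531469.
Step 4: Under H0, t = rho * sqrt((n-2)/(1-rho^2)) = 1.9841 ~ t(10).
Step 5: Two-sided p-value from the t-distribution with 10 df = 0.075362.
Step 6: alpha = 0.05. fail to reject H0.

rho = 0.5315, p = 0.075362, fail to reject H0 at alpha = 0.05.


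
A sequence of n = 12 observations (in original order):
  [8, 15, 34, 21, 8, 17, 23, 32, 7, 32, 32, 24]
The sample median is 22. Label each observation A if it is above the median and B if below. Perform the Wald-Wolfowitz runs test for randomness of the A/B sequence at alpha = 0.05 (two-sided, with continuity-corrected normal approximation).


Step 1: Compute median = 22; label A = above, B = below.
Labels in order: BBABBBAABAAA  (n_A = 6, n_B = 6)
Step 2: Count runs R = 6.
Step 3: Under H0 (random ordering), E[R] = 2*n_A*n_B/(n_A+n_B) + 1 = 2*6*6/12 + 1 = 7.0000.
        Var[R] = 2*n_A*n_B*(2*n_A*n_B - n_A - n_B) / ((n_A+n_B)^2 * (n_A+n_B-1)) = 4320/1584 = 2.7273.
        SD[R] = 1.6514.
Step 4: Continuity-corrected z = (R + 0.5 - E[R]) / SD[R] = (6 + 0.5 - 7.0000) / 1.6514 = -0.3028.
Step 5: Two-sided p-value via normal approximation = 2*(1 - Phi(|z|)) = 0.762069.
Step 6: alpha = 0.05. fail to reject H0.

R = 6, z = -0.3028, p = 0.762069, fail to reject H0.


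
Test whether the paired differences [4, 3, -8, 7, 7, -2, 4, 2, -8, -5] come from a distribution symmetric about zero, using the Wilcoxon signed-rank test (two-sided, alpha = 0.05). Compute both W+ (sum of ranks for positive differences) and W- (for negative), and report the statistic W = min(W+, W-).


Step 1: Drop any zero differences (none here) and take |d_i|.
|d| = [4, 3, 8, 7, 7, 2, 4, 2, 8, 5]
Step 2: Midrank |d_i| (ties get averaged ranks).
ranks: |4|->4.5, |3|->3, |8|->9.5, |7|->7.5, |7|->7.5, |2|->1.5, |4|->4.5, |2|->1.5, |8|->9.5, |5|->6
Step 3: Attach original signs; sum ranks with positive sign and with negative sign.
W+ = 4.5 + 3 + 7.5 + 7.5 + 4.5 + 1.5 = 28.5
W- = 9.5 + 1.5 + 9.5 + 6 = 26.5
(Check: W+ + W- = 55 should equal n(n+1)/2 = 55.)
Step 4: Test statistic W = min(W+, W-) = 26.5.
Step 5: Ties in |d|, so use the tie-corrected normal approximation.
        E[W] = n(n+1)/4 = 10*11/4 = 27.5.
        Tie groups: |d|=2 (t=2), |d|=4 (t=2), |d|=7 (t=2), |d|=8 (t=2); sum(t^3 - t) = 24.
        Var[W] = n(n+1)(2n+1)/24 - sum(t^3-t)/48 = 2310/24 - 24/48 = 95.75.
        z = (W - E[W]) / sqrt(Var[W]) = (26.5 - 27.5) / 9.7852 = -0.1022.
        Two-sided p = 2*Phi(z) = 0.918602.
Step 6: alpha = 0.05. fail to reject H0.

W+ = 28.5, W- = 26.5, W = min = 26.5, p = 0.918602, fail to reject H0.


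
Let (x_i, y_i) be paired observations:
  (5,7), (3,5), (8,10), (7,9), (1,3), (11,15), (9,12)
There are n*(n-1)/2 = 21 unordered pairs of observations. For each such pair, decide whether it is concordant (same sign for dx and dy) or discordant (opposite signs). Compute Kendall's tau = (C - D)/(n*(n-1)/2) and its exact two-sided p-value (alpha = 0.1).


Step 1: Enumerate the 21 unordered pairs (i,j) with i<j and classify each by sign(x_j-x_i) * sign(y_j-y_i).
  (1,2):dx=-2,dy=-2->C; (1,3):dx=+3,dy=+3->C; (1,4):dx=+2,dy=+2->C; (1,5):dx=-4,dy=-4->C
  (1,6):dx=+6,dy=+8->C; (1,7):dx=+4,dy=+5->C; (2,3):dx=+5,dy=+5->C; (2,4):dx=+4,dy=+4->C
  (2,5):dx=-2,dy=-2->C; (2,6):dx=+8,dy=+10->C; (2,7):dx=+6,dy=+7->C; (3,4):dx=-1,dy=-1->C
  (3,5):dx=-7,dy=-7->C; (3,6):dx=+3,dy=+5->C; (3,7):dx=+1,dy=+2->C; (4,5):dx=-6,dy=-6->C
  (4,6):dx=+4,dy=+6->C; (4,7):dx=+2,dy=+3->C; (5,6):dx=+10,dy=+12->C; (5,7):dx=+8,dy=+9->C
  (6,7):dx=-2,dy=-3->C
Step 2: C = 21, D = 0, total pairs = 21.
Step 3: tau = (C - D)/(n(n-1)/2) = (21 - 0)/21 = 1.000000.
Step 4: Exact two-sided p-value (enumerate n! = 5040 permutations of y under H0): p = 0.000397.
Step 5: alpha = 0.1. reject H0.

tau_b = 1.0000 (C=21, D=0), p = 0.000397, reject H0.
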